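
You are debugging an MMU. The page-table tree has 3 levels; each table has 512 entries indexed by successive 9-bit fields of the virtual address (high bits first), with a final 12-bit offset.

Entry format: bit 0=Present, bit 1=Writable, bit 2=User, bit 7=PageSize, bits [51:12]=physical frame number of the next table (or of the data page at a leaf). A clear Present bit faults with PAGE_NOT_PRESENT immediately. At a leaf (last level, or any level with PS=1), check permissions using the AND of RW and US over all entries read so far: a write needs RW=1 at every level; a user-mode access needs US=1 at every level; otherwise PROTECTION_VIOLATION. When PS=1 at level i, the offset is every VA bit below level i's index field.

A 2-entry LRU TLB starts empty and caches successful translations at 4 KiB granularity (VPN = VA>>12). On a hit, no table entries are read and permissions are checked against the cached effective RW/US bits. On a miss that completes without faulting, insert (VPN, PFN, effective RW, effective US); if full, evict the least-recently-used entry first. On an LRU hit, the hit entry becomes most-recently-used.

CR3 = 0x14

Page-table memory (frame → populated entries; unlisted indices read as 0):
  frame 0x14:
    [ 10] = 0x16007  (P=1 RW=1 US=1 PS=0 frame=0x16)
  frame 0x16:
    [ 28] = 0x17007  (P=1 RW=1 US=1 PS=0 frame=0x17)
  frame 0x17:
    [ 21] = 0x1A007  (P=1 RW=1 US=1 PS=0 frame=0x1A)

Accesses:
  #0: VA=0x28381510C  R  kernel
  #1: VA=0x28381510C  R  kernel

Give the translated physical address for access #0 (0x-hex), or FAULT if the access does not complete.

Per-access translation:
#0 VA=0x28381510C (r,kernel):
  lvl0: tbl 0x14, slot 10 ⇒ 0x16007 (P1/RW1/US1/PS0)
  lvl1: tbl 0x16, slot 28 ⇒ 0x17007 (P1/RW1/US1/PS0)
  lvl2: tbl 0x17, slot 21 ⇒ 0x1A007 (P1/RW1/US1/PS0)
  ⇒ phys 0x1A10C  [3 reads]
#1 VA=0x28381510C (r,kernel):
  TLB hit vpn=0x283815 → PA=0x1A10C

Access #0 PA: 0x1A10C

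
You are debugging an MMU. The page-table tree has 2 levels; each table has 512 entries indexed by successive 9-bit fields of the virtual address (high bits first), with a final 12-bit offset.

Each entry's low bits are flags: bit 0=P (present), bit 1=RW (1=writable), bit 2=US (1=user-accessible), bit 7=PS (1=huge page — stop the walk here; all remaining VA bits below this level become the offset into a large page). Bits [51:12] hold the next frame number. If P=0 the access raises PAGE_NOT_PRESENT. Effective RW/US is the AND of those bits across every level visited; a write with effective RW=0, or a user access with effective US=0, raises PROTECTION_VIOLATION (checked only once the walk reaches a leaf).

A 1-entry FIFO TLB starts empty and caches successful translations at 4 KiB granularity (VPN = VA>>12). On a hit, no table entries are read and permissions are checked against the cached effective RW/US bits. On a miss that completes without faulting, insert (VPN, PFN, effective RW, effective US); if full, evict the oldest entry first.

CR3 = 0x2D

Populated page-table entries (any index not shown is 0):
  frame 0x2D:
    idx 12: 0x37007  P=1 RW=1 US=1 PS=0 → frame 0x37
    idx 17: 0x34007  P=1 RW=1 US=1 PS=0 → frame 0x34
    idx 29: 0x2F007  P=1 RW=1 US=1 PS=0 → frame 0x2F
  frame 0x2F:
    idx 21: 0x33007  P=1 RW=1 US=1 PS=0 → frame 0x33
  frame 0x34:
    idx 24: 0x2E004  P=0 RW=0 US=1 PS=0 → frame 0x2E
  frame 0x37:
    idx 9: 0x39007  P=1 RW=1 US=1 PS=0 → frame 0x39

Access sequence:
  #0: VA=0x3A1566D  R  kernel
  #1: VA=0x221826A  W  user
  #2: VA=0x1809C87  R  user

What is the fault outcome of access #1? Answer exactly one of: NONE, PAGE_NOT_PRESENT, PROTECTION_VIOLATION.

Per-access translation:
#0 VA=0x3A1566D (r,kernel):
  L0 @0x2D[29] → 0x2F007  P=1,RW=1,US=1,PS=0
  L1 @0x2F[21] → 0x33007  P=1,RW=1,US=1,PS=0
  ⇒ phys 0x3366D  [2 reads]
#1 VA=0x221826A (w,user):
  L0 @0x2D[17] → 0x34007  P=1,RW=1,US=1,PS=0
  L1 @0x34[24] → 0x2E004  P=0,RW=0,US=1,PS=0
  ⇒ fault: PAGE_NOT_PRESENT  — 2 lookups
#2 VA=0x1809C87 (r,user):
  L0 @0x2D[12] → 0x37007  P=1,RW=1,US=1,PS=0
  L1 @0x37[9] → 0x39007  P=1,RW=1,US=1,PS=0
  ⇒ phys 0x39C87  [2 reads]

Access #1 fault: PAGE_NOT_PRESENT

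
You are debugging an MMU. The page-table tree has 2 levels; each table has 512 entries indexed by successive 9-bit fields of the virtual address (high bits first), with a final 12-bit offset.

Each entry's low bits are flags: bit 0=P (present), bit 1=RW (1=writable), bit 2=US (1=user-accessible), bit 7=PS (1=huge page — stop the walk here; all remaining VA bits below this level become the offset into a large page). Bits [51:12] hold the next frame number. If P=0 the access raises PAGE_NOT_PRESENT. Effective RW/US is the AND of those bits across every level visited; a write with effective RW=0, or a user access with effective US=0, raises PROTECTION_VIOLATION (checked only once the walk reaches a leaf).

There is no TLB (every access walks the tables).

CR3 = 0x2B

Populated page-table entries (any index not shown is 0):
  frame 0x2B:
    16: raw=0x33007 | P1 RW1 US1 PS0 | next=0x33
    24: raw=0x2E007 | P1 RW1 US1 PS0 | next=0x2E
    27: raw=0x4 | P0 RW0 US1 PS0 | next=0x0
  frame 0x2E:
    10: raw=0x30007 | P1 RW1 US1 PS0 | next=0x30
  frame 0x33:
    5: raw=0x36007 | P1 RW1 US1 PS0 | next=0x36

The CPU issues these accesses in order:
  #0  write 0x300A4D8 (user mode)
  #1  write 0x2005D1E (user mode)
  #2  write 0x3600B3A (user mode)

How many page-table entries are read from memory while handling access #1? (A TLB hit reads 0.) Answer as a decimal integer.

Walk each access:
#0 VA=0x300A4D8 (w,user):
  [0] read 0x2B idx=24: raw=0x2E007 flags P=1 W=1 U=1 S=0
  [1] read 0x2E idx=10: raw=0x30007 flags P=1 W=1 U=1 S=0
  ✓ 0x304D8  — 2 lookups
#1 VA=0x2005D1E (w,user):
  [0] read 0x2B idx=16: raw=0x33007 flags P=1 W=1 U=1 S=0
  [1] read 0x33 idx=5: raw=0x36007 flags P=1 W=1 U=1 S=0
  ✓ 0x36D1E  — 2 lookups
#2 VA=0x3600B3A (w,user):
  [0] read 0x2B idx=27: raw=0x4 flags P=0 W=0 U=1 S=0
  ✗ PAGE_NOT_PRESENT  [1 reads]

Entries read for #1: 2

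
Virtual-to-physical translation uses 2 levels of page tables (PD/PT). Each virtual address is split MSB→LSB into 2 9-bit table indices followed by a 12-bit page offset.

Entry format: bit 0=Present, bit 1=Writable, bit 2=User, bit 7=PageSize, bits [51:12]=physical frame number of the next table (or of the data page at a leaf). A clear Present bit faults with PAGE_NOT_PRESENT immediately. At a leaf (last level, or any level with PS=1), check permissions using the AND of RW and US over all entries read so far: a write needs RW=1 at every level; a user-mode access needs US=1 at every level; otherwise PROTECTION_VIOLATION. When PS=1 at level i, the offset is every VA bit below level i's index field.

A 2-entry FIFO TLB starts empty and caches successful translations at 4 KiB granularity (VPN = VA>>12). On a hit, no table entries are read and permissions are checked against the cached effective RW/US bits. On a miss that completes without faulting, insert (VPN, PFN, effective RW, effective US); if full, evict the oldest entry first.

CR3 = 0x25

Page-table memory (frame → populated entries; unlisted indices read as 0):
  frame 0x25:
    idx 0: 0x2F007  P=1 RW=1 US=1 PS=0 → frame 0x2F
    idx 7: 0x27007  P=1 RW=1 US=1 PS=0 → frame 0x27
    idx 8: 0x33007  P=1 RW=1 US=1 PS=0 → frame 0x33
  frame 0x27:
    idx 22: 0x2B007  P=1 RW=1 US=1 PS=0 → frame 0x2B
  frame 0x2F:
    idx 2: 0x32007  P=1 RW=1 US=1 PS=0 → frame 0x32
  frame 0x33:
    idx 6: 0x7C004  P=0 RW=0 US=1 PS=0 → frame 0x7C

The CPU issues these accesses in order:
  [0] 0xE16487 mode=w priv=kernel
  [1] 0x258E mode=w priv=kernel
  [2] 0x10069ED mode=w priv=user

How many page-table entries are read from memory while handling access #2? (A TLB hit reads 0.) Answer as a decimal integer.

Walk each access:
#0 VA=0xE16487 (w,kernel):
  [0] read 0x25 idx=7: raw=0x27007 flags P=1 W=1 U=1 S=0
  [1] read 0x27 idx=22: raw=0x2B007 flags P=1 W=1 U=1 S=0
  → PA=0x2B487  (2 entries read)
#1 VA=0x258E (w,kernel):
  [0] read 0x25 idx=0: raw=0x2F007 flags P=1 W=1 U=1 S=0
  [1] read 0x2F idx=2: raw=0x32007 flags P=1 W=1 U=1 S=0
  → PA=0x3258E  (2 entries read)
#2 VA=0x10069ED (w,user):
  [0] read 0x25 idx=8: raw=0x33007 flags P=1 W=1 U=1 S=0
  [1] read 0x33 idx=6: raw=0x7C004 flags P=0 W=0 U=1 S=0
  → PAGE_NOT_PRESENT  (2 entries read)

Entries read for #2: 2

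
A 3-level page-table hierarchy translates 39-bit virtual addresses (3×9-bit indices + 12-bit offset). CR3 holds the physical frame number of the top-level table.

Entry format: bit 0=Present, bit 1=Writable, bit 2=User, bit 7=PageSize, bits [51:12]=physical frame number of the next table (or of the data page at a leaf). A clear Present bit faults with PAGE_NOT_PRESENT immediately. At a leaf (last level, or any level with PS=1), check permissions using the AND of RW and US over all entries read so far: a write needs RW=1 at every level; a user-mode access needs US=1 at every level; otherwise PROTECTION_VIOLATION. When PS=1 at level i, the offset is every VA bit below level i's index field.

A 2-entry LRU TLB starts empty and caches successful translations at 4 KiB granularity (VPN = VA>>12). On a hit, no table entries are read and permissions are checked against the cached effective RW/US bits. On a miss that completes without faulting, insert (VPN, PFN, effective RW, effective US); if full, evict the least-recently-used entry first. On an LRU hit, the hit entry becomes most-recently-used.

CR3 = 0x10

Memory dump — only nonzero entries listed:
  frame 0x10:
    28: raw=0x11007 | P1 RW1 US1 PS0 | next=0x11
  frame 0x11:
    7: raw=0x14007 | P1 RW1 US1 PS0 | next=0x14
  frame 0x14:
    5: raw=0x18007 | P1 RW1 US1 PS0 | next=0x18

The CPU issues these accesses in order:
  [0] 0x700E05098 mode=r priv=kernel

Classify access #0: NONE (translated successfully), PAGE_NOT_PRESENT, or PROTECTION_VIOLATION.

Walk each access:
#0 VA=0x700E05098 (r,kernel):
  lvl0: tbl 0x10, slot 28 ⇒ 0x11007 (P1/RW1/US1/PS0)
  lvl1: tbl 0x11, slot 7 ⇒ 0x14007 (P1/RW1/US1/PS0)
  lvl2: tbl 0x14, slot 5 ⇒ 0x18007 (P1/RW1/US1/PS0)
  ⇒ phys 0x18098  [3 reads]

Access #0 fault: NONE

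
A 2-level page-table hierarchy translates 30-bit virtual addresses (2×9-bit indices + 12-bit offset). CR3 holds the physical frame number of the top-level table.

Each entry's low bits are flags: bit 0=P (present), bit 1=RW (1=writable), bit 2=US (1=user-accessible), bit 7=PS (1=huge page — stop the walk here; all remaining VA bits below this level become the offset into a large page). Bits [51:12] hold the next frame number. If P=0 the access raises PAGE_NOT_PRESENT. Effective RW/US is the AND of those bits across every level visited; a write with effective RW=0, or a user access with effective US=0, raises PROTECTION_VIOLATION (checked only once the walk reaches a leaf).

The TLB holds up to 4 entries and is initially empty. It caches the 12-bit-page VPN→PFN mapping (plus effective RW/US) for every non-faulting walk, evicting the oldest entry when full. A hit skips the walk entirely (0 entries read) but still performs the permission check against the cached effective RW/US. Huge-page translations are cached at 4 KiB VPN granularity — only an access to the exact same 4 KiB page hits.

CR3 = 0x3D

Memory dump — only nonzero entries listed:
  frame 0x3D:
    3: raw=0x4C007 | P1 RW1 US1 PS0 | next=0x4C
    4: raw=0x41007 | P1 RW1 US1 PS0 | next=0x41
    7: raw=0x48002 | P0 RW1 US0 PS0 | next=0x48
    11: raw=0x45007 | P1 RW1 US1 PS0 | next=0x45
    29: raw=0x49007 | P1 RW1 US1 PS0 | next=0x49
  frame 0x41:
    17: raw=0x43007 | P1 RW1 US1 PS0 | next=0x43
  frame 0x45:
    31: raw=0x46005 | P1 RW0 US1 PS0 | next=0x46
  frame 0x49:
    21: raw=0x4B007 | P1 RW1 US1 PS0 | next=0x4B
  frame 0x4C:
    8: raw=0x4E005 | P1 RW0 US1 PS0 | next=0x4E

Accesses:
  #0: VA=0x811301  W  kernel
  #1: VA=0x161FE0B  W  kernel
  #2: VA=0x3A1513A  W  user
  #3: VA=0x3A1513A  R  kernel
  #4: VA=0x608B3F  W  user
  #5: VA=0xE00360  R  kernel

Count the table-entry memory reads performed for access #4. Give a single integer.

Trace:
#0 VA=0x811301 (w,kernel):
  [0] read 0x3D idx=4: raw=0x41007 flags P=1 W=1 U=1 S=0
  [1] read 0x41 idx=17: raw=0x43007 flags P=1 W=1 U=1 S=0
  → PA=0x43301  (2 entries read)
#1 VA=0x161FE0B (w,kernel):
  [0] read 0x3D idx=11: raw=0x45007 flags P=1 W=1 U=1 S=0
  [1] read 0x45 idx=31: raw=0x46005 flags P=1 W=0 U=1 S=0
  → PROTECTION_VIOLATION  (2 entries read)
#2 VA=0x3A1513A (w,user):
  [0] read 0x3D idx=29: raw=0x49007 flags P=1 W=1 U=1 S=0
  [1] read 0x49 idx=21: raw=0x4B007 flags P=1 W=1 U=1 S=0
  → PA=0x4B13A  (2 entries read)
#3 VA=0x3A1513A (r,kernel):
  TLB hit vpn=0x3A15 → PA=0x4B13A
#4 VA=0x608B3F (w,user):
  [0] read 0x3D idx=3: raw=0x4C007 flags P=1 W=1 U=1 S=0
  [1] read 0x4C idx=8: raw=0x4E005 flags P=1 W=0 U=1 S=0
  → PROTECTION_VIOLATION  (2 entries read)
#5 VA=0xE00360 (r,kernel):
  [0] read 0x3D idx=7: raw=0x48002 flags P=0 W=1 U=0 S=0
  → PAGE_NOT_PRESENT  (1 entries read)

Entries read for #4: 2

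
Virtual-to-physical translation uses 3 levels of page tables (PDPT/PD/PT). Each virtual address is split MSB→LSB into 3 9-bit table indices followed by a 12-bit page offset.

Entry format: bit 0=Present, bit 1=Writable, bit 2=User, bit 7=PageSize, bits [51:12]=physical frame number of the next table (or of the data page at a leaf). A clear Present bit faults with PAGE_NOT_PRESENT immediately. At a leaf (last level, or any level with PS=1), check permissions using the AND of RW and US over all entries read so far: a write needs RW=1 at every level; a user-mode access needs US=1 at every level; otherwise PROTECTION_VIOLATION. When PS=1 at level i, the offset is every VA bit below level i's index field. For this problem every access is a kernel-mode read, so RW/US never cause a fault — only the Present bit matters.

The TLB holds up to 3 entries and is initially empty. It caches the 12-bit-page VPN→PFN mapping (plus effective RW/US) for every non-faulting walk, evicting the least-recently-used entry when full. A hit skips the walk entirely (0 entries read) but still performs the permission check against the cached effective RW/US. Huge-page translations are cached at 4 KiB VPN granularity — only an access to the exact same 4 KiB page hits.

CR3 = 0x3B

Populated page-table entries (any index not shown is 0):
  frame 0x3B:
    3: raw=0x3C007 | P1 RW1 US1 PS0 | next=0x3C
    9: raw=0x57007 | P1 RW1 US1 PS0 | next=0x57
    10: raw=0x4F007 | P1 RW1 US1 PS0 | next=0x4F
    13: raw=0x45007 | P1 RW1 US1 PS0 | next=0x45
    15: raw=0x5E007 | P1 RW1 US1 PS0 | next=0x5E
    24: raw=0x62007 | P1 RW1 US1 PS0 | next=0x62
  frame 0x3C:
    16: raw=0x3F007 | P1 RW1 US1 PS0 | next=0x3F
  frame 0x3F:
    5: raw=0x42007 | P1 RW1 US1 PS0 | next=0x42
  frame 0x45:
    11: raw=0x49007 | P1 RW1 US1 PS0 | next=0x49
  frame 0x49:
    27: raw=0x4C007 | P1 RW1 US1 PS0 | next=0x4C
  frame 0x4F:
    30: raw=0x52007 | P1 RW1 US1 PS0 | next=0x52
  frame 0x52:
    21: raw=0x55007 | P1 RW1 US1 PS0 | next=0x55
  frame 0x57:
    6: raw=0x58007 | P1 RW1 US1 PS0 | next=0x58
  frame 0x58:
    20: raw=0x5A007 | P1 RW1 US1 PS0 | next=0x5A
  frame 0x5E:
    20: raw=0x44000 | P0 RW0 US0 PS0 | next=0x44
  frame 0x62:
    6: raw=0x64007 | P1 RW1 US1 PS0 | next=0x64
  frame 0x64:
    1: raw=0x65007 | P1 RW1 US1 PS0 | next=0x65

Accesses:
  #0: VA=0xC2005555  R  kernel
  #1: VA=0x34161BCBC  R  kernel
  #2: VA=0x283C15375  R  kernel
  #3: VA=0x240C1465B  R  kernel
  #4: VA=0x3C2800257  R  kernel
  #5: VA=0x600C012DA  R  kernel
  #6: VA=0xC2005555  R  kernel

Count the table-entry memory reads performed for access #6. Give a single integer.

Walk each access:
#0 VA=0xC2005555 (r,kernel):
  [0] read 0x3B idx=3: raw=0x3C007 flags P=1 W=1 U=1 S=0
  [1] read 0x3C idx=16: raw=0x3F007 flags P=1 W=1 U=1 S=0
  [2] read 0x3F idx=5: raw=0x42007 flags P=1 W=1 U=1 S=0
  ⇒ phys 0x42555  [3 reads]
#1 VA=0x34161BCBC (r,kernel):
  [0] read 0x3B idx=13: raw=0x45007 flags P=1 W=1 U=1 S=0
  [1] read 0x45 idx=11: raw=0x49007 flags P=1 W=1 U=1 S=0
  [2] read 0x49 idx=27: raw=0x4C007 flags P=1 W=1 U=1 S=0
  ⇒ phys 0x4CCBC  [3 reads]
#2 VA=0x283C15375 (r,kernel):
  [0] read 0x3B idx=10: raw=0x4F007 flags P=1 W=1 U=1 S=0
  [1] read 0x4F idx=30: raw=0x52007 flags P=1 W=1 U=1 S=0
  [2] read 0x52 idx=21: raw=0x55007 flags P=1 W=1 U=1 S=0
  ⇒ phys 0x55375  [3 reads]
#3 VA=0x240C1465B (r,kernel):
  [0] read 0x3B idx=9: raw=0x57007 flags P=1 W=1 U=1 S=0
  [1] read 0x57 idx=6: raw=0x58007 flags P=1 W=1 U=1 S=0
  [2] read 0x58 idx=20: raw=0x5A007 flags P=1 W=1 U=1 S=0
  ⇒ phys 0x5A65B  [3 reads]
#4 VA=0x3C2800257 (r,kernel):
  [0] read 0x3B idx=15: raw=0x5E007 flags P=1 W=1 U=1 S=0
  [1] read 0x5E idx=20: raw=0x44000 flags P=0 W=0 U=0 S=0
  ✗ PAGE_NOT_PRESENT  [2 reads]
#5 VA=0x600C012DA (r,kernel):
  [0] read 0x3B idx=24: raw=0x62007 flags P=1 W=1 U=1 S=0
  [1] read 0x62 idx=6: raw=0x64007 flags P=1 W=1 U=1 S=0
  [2] read 0x64 idx=1: raw=0x65007 flags P=1 W=1 U=1 S=0
  ⇒ phys 0x652DA  [3 reads]
#6 VA=0xC2005555 (r,kernel):
  [0] read 0x3B idx=3: raw=0x3C007 flags P=1 W=1 U=1 S=0
  [1] read 0x3C idx=16: raw=0x3F007 flags P=1 W=1 U=1 S=0
  [2] read 0x3F idx=5: raw=0x42007 flags P=1 W=1 U=1 S=0
  ⇒ phys 0x42555  [3 reads]

Entries read for #6: 3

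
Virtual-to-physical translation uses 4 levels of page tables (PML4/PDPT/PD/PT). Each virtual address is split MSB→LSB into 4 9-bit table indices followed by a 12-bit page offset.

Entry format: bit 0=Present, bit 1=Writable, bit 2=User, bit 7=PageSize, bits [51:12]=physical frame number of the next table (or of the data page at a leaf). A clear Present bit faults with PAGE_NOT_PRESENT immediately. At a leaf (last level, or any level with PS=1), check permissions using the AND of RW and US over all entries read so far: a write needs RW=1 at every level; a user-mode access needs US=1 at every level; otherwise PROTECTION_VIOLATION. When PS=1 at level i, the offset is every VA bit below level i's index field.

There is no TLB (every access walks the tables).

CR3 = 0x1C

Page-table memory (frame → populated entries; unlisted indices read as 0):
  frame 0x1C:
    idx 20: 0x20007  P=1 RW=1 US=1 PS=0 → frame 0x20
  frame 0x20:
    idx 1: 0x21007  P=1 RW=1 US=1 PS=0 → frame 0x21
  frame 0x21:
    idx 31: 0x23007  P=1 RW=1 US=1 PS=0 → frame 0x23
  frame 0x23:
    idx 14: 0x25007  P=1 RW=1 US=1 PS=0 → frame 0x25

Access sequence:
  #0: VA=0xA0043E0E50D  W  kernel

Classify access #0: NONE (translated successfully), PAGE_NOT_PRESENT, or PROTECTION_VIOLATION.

Walk each access:
#0 VA=0xA0043E0E50D (w,kernel):
  [0] read 0x1C idx=20: raw=0x20007 flags P=1 W=1 U=1 S=0
  [1] read 0x20 idx=1: raw=0x21007 flags P=1 W=1 U=1 S=0
  [2] read 0x21 idx=31: raw=0x23007 flags P=1 W=1 U=1 S=0
  [3] read 0x23 idx=14: raw=0x25007 flags P=1 W=1 U=1 S=0
  ✓ 0x2550D  — 4 lookups

Access #0 fault: NONE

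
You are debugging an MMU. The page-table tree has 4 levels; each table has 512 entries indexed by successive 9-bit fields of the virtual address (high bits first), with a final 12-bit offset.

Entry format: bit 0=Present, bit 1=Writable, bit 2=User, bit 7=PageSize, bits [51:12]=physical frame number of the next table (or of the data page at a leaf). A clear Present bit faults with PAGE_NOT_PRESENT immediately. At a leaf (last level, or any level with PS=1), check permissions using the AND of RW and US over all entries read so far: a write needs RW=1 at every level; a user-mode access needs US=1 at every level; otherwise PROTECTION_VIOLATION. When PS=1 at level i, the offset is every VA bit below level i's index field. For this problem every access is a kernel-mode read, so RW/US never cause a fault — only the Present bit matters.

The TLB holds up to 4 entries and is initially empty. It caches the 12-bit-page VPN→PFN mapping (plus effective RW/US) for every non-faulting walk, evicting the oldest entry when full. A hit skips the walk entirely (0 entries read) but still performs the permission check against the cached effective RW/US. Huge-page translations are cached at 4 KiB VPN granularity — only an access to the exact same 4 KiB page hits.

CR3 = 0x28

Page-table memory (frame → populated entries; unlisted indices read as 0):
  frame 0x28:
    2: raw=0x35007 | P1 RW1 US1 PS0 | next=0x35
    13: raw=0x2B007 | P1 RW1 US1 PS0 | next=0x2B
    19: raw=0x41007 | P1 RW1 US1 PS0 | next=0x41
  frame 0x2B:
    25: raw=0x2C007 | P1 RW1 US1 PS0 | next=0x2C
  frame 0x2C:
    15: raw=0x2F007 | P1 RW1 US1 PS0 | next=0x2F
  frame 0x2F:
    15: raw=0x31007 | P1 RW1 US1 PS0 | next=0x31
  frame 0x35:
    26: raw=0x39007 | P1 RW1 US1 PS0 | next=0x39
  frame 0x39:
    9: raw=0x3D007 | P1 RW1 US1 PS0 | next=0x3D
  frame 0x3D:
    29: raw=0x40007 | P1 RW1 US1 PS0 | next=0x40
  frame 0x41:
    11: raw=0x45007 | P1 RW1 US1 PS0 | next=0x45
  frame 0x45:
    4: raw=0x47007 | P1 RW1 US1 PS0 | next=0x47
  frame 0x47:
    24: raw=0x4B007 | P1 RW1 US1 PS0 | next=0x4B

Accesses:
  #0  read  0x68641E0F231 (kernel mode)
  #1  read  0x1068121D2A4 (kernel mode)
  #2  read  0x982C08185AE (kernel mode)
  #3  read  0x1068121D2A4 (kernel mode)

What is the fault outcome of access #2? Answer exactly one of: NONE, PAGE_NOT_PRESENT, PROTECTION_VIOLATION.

Walk each access:
#0 VA=0x68641E0F231 (r,kernel):
  [0] read 0x28 idx=13: raw=0x2B007 flags P=1 W=1 U=1 S=0
  [1] read 0x2B idx=25: raw=0x2C007 flags P=1 W=1 U=1 S=0
  [2] read 0x2C idx=15: raw=0x2F007 flags P=1 W=1 U=1 S=0
  [3] read 0x2F idx=15: raw=0x31007 flags P=1 W=1 U=1 S=0
  ⇒ phys 0x31231  [4 reads]
#1 VA=0x1068121D2A4 (r,kernel):
  [0] read 0x28 idx=2: raw=0x35007 flags P=1 W=1 U=1 S=0
  [1] read 0x35 idx=26: raw=0x39007 flags P=1 W=1 U=1 S=0
  [2] read 0x39 idx=9: raw=0x3D007 flags P=1 W=1 U=1 S=0
  [3] read 0x3D idx=29: raw=0x40007 flags P=1 W=1 U=1 S=0
  ⇒ phys 0x402A4  [4 reads]
#2 VA=0x982C08185AE (r,kernel):
  [0] read 0x28 idx=19: raw=0x41007 flags P=1 W=1 U=1 S=0
  [1] read 0x41 idx=11: raw=0x45007 flags P=1 W=1 U=1 S=0
  [2] read 0x45 idx=4: raw=0x47007 flags P=1 W=1 U=1 S=0
  [3] read 0x47 idx=24: raw=0x4B007 flags P=1 W=1 U=1 S=0
  ⇒ phys 0x4B5AE  [4 reads]
#3 VA=0x1068121D2A4 (r,kernel):
  TLB hit vpn=0x1068121D → PA=0x402A4

Access #2 fault: NONE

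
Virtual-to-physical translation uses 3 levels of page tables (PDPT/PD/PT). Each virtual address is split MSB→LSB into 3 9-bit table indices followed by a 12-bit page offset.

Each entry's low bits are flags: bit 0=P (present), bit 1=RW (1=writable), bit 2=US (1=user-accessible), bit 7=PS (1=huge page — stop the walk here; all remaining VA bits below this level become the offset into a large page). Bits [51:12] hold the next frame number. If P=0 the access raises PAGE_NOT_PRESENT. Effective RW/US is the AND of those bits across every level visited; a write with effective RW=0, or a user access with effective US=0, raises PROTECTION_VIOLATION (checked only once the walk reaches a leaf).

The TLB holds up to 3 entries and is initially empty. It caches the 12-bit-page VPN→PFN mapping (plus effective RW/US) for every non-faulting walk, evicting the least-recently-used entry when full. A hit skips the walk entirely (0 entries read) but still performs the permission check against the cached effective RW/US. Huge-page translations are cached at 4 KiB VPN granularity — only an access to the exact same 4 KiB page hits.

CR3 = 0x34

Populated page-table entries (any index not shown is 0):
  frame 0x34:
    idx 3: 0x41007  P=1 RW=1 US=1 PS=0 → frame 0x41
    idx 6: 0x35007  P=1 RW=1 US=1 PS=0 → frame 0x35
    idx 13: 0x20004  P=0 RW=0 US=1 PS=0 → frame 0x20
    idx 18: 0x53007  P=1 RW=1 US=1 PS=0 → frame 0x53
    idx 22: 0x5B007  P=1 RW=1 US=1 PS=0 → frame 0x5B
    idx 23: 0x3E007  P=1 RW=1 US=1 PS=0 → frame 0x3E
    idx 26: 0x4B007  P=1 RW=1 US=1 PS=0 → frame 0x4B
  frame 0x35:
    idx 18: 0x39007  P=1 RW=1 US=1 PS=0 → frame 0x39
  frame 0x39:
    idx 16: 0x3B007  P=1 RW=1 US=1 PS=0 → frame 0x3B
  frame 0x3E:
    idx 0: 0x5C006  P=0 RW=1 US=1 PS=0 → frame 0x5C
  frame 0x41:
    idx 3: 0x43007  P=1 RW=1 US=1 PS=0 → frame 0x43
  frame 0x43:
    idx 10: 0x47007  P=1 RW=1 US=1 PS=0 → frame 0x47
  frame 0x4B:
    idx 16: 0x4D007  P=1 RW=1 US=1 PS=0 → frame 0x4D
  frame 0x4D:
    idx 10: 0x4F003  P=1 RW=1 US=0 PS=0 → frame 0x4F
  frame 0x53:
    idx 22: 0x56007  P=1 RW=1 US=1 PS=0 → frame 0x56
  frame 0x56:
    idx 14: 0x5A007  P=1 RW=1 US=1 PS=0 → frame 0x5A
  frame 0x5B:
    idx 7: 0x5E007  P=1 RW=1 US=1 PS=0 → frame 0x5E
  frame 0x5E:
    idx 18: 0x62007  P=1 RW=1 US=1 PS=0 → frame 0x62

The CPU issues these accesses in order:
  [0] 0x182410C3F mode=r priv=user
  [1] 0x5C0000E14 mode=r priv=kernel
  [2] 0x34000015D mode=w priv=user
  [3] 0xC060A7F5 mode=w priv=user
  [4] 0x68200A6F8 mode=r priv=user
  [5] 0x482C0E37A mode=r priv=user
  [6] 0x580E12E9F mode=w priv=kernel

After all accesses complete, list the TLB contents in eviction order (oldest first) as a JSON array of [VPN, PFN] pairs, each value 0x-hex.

Walk each access:
#0 VA=0x182410C3F (r,user):
  [0] read 0x34 idx=6: raw=0x35007 flags P=1 W=1 U=1 S=0
  [1] read 0x35 idx=18: raw=0x39007 flags P=1 W=1 U=1 S=0
  [2] read 0x39 idx=16: raw=0x3B007 flags P=1 W=1 U=1 S=0
  ⇒ phys 0x3BC3F  [3 reads]
#1 VA=0x5C0000E14 (r,kernel):
  [0] read 0x34 idx=23: raw=0x3E007 flags P=1 W=1 U=1 S=0
  [1] read 0x3E idx=0: raw=0x5C006 flags P=0 W=1 U=1 S=0
  ⇒ fault: PAGE_NOT_PRESENT  — 2 lookups
#2 VA=0x34000015D (w,user):
  [0] read 0x34 idx=13: raw=0x20004 flags P=0 W=0 U=1 S=0
  ⇒ fault: PAGE_NOT_PRESENT  — 1 lookups
#3 VA=0xC060A7F5 (w,user):
  [0] read 0x34 idx=3: raw=0x41007 flags P=1 W=1 U=1 S=0
  [1] read 0x41 idx=3: raw=0x43007 flags P=1 W=1 U=1 S=0
  [2] read 0x43 idx=10: raw=0x47007 flags P=1 W=1 U=1 S=0
  ⇒ phys 0x477F5  [3 reads]
#4 VA=0x68200A6F8 (r,user):
  [0] read 0x34 idx=26: raw=0x4B007 flags P=1 W=1 U=1 S=0
  [1] read 0x4B idx=16: raw=0x4D007 flags P=1 W=1 U=1 S=0
  [2] read 0x4D idx=10: raw=0x4F003 flags P=1 W=1 U=0 S=0
  ⇒ fault: PROTECTION_VIOLATION  — 3 lookups
#5 VA=0x482C0E37A (r,user):
  [0] read 0x34 idx=18: raw=0x53007 flags P=1 W=1 U=1 S=0
  [1] read 0x53 idx=22: raw=0x56007 flags P=1 W=1 U=1 S=0
  [2] read 0x56 idx=14: raw=0x5A007 flags P=1 W=1 U=1 S=0
  ⇒ phys 0x5A37A  [3 reads]
#6 VA=0x580E12E9F (w,kernel):
  [0] read 0x34 idx=22: raw=0x5B007 flags P=1 W=1 U=1 S=0
  [1] read 0x5B idx=7: raw=0x5E007 flags P=1 W=1 U=1 S=0
  [2] read 0x5E idx=18: raw=0x62007 flags P=1 W=1 U=1 S=0
  ⇒ phys 0x62E9F  [3 reads]

TLB: [["0xC060A", "0x47"], ["0x482C0E", "0x5A"], ["0x580E12", "0x62"]]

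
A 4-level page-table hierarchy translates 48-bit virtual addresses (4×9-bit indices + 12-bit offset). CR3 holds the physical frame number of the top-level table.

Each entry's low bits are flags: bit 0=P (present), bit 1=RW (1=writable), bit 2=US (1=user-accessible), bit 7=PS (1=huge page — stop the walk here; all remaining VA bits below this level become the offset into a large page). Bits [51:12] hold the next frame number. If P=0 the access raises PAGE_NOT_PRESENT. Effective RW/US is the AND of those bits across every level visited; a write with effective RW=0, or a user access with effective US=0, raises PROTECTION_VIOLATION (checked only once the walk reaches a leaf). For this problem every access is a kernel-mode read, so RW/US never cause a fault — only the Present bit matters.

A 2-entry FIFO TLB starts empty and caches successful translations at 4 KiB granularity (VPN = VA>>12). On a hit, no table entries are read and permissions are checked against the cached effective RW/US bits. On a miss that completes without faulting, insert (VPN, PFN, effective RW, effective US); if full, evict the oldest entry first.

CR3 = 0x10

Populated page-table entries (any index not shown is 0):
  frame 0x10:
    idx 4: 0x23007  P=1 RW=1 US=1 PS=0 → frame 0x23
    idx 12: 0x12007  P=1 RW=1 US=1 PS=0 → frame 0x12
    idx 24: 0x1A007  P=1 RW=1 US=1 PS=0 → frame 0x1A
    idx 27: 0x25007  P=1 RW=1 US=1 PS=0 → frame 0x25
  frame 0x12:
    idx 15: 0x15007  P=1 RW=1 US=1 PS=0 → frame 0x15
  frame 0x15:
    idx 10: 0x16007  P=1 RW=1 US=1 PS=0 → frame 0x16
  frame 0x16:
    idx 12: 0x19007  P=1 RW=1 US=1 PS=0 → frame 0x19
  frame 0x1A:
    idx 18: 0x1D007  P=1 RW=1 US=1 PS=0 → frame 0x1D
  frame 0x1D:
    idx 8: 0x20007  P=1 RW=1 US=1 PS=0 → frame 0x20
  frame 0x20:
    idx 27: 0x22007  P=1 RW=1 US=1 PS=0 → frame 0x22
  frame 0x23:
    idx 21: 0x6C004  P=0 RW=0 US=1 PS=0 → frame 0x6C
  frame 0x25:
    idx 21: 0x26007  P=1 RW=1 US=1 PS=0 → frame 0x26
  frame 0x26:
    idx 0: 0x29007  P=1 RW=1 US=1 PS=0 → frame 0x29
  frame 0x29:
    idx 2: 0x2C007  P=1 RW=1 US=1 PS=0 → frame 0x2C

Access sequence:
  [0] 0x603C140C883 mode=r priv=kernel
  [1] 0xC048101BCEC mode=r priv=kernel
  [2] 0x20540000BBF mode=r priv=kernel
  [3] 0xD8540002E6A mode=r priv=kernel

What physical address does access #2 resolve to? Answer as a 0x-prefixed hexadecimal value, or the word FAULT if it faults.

Walk each access:
#0 VA=0x603C140C883 (r,kernel):
  L0: frame=0x10 idx=12 entry=0x12007 [P=1 RW=1 US=1 PS=0]
  L1: frame=0x12 idx=15 entry=0x15007 [P=1 RW=1 US=1 PS=0]
  L2: frame=0x15 idx=10 entry=0x16007 [P=1 RW=1 US=1 PS=0]
  L3: frame=0x16 idx=12 entry=0x19007 [P=1 RW=1 US=1 PS=0]
  ⇒ phys 0x19883  [4 reads]
#1 VA=0xC048101BCEC (r,kernel):
  L0: frame=0x10 idx=24 entry=0x1A007 [P=1 RW=1 US=1 PS=0]
  L1: frame=0x1A idx=18 entry=0x1D007 [P=1 RW=1 US=1 PS=0]
  L2: frame=0x1D idx=8 entry=0x20007 [P=1 RW=1 US=1 PS=0]
  L3: frame=0x20 idx=27 entry=0x22007 [P=1 RW=1 US=1 PS=0]
  ⇒ phys 0x22CEC  [4 reads]
#2 VA=0x20540000BBF (r,kernel):
  L0: frame=0x10 idx=4 entry=0x23007 [P=1 RW=1 US=1 PS=0]
  L1: frame=0x23 idx=21 entry=0x6C004 [P=0 RW=0 US=1 PS=0]
  ✗ PAGE_NOT_PRESENT  [2 reads]
#3 VA=0xD8540002E6A (r,kernel):
  L0: frame=0x10 idx=27 entry=0x25007 [P=1 RW=1 US=1 PS=0]
  L1: frame=0x25 idx=21 entry=0x26007 [P=1 RW=1 US=1 PS=0]
  L2: frame=0x26 idx=0 entry=0x29007 [P=1 RW=1 US=1 PS=0]
  L3: frame=0x29 idx=2 entry=0x2C007 [P=1 RW=1 US=1 PS=0]
  ⇒ phys 0x2CE6A  [4 reads]

Access #2 PA: FAULT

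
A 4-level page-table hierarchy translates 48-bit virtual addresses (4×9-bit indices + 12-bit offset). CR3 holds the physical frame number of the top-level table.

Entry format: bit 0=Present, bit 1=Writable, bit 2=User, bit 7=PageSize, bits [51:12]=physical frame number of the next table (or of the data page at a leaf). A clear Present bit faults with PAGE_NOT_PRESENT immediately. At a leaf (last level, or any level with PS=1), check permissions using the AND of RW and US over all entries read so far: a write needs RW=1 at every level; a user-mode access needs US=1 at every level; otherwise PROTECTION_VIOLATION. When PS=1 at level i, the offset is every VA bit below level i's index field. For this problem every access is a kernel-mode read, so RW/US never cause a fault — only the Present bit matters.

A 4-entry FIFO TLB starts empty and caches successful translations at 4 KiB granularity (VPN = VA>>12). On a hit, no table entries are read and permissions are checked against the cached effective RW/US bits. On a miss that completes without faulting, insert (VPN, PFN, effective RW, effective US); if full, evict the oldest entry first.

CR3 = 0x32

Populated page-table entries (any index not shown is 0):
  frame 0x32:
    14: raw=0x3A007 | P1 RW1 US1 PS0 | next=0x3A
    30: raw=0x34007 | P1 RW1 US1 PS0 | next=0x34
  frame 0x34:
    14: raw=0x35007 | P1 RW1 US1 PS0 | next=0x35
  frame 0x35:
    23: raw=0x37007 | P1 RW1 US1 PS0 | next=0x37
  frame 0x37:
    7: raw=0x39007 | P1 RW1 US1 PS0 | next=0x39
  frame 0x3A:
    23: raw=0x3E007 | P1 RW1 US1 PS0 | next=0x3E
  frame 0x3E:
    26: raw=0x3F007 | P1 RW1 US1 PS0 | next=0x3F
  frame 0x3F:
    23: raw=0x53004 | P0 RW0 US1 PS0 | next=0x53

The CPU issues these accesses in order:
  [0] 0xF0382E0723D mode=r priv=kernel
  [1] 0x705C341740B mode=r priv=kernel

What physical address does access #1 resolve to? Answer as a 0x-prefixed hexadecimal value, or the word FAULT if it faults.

Walk each access:
#0 VA=0xF0382E0723D (r,kernel):
  [0] read 0x32 idx=30: raw=0x34007 flags P=1 W=1 U=1 S=0
  [1] read 0x34 idx=14: raw=0x35007 flags P=1 W=1 U=1 S=0
  [2] read 0x35 idx=23: raw=0x37007 flags P=1 W=1 U=1 S=0
  [3] read 0x37 idx=7: raw=0x39007 flags P=1 W=1 U=1 S=0
  → PA=0x3923D  (4 entries read)
#1 VA=0x705C341740B (r,kernel):
  [0] read 0x32 idx=14: raw=0x3A007 flags P=1 W=1 U=1 S=0
  [1] read 0x3A idx=23: raw=0x3E007 flags P=1 W=1 U=1 S=0
  [2] read 0x3E idx=26: raw=0x3F007 flags P=1 W=1 U=1 S=0
  [3] read 0x3F idx=23: raw=0x53004 flags P=0 W=0 U=1 S=0
  → PAGE_NOT_PRESENT  (4 entries read)

Access #1 PA: FAULT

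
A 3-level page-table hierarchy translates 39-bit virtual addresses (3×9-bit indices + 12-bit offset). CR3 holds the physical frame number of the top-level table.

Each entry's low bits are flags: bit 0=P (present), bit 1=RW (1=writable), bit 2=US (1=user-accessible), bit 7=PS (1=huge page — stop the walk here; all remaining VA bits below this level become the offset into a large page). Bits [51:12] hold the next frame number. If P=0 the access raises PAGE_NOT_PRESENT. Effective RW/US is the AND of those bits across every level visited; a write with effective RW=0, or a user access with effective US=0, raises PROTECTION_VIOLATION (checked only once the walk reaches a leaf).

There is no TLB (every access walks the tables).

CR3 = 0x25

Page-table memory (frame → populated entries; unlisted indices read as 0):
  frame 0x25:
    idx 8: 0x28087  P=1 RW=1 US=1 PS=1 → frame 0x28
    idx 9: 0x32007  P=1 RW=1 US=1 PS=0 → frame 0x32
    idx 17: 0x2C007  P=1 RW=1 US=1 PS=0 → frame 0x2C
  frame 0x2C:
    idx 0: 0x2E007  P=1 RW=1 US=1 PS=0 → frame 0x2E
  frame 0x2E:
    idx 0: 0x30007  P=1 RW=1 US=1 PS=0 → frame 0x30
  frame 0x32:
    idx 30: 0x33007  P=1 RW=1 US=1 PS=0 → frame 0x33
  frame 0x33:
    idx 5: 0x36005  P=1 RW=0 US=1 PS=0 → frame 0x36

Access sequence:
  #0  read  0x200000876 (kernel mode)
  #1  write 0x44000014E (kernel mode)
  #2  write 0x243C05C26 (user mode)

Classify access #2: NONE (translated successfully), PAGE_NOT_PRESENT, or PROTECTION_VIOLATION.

Trace:
#0 VA=0x200000876 (r,kernel):
  L0 @0x25[8] → 0x28087  P=1,RW=1,US=1,PS=1
  → PA=0x28876 (huge @L0)  (1 entries read)
#1 VA=0x44000014E (w,kernel):
  L0 @0x25[17] → 0x2C007  P=1,RW=1,US=1,PS=0
  L1 @0x2C[0] → 0x2E007  P=1,RW=1,US=1,PS=0
  L2 @0x2E[0] → 0x30007  P=1,RW=1,US=1,PS=0
  → PA=0x3014E  (3 entries read)
#2 VA=0x243C05C26 (w,user):
  L0 @0x25[9] → 0x32007  P=1,RW=1,US=1,PS=0
  L1 @0x32[30] → 0x33007  P=1,RW=1,US=1,PS=0
  L2 @0x33[5] → 0x36005  P=1,RW=0,US=1,PS=0
  → PROTECTION_VIOLATION  (3 entries read)

Access #2 fault: PROTECTION_VIOLATION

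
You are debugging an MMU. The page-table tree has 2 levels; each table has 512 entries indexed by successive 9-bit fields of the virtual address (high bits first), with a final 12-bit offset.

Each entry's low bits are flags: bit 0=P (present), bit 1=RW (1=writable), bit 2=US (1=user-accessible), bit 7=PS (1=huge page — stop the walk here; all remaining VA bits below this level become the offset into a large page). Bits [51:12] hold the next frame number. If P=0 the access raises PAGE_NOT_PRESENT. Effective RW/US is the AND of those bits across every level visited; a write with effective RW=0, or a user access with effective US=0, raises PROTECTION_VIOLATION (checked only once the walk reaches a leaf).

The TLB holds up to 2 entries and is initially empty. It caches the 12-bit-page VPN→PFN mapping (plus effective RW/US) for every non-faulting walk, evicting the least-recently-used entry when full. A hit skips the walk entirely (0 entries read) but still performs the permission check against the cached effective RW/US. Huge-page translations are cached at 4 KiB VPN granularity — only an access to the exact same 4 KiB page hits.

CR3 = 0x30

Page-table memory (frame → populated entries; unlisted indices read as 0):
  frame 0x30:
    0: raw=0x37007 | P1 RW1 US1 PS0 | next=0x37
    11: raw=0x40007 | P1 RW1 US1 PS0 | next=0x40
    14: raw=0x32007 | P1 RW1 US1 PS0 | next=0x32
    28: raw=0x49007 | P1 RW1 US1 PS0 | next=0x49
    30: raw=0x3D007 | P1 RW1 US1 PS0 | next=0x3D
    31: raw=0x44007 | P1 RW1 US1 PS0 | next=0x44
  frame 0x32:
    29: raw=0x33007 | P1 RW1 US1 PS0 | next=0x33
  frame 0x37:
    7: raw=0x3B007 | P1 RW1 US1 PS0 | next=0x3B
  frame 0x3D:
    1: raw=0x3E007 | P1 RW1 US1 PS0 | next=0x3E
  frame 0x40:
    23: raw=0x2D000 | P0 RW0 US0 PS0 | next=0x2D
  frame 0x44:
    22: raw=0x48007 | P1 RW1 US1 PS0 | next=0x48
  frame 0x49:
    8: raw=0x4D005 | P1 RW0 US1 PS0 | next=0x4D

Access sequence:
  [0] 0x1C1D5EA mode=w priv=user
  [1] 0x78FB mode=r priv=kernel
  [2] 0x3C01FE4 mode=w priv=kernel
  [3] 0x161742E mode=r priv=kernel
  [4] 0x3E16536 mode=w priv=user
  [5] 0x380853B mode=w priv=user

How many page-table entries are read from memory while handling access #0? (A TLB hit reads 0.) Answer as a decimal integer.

Trace:
#0 VA=0x1C1D5EA (w,user):
  L0 @0x30[14] → 0x32007  P=1,RW=1,US=1,PS=0
  L1 @0x32[29] → 0x33007  P=1,RW=1,US=1,PS=0
  ⇒ phys 0x335EA  [2 reads]
#1 VA=0x78FB (r,kernel):
  L0 @0x30[0] → 0x37007  P=1,RW=1,US=1,PS=0
  L1 @0x37[7] → 0x3B007  P=1,RW=1,US=1,PS=0
  ⇒ phys 0x3B8FB  [2 reads]
#2 VA=0x3C01FE4 (w,kernel):
  L0 @0x30[30] → 0x3D007  P=1,RW=1,US=1,PS=0
  L1 @0x3D[1] → 0x3E007  P=1,RW=1,US=1,PS=0
  ⇒ phys 0x3EFE4  [2 reads]
#3 VA=0x161742E (r,kernel):
  L0 @0x30[11] → 0x40007  P=1,RW=1,US=1,PS=0
  L1 @0x40[23] → 0x2D000  P=0,RW=0,US=0,PS=0
  ✗ PAGE_NOT_PRESENT  [2 reads]
#4 VA=0x3E16536 (w,user):
  L0 @0x30[31] → 0x44007  P=1,RW=1,US=1,PS=0
  L1 @0x44[22] → 0x48007  P=1,RW=1,US=1,PS=0
  ⇒ phys 0x48536  [2 reads]
#5 VA=0x380853B (w,user):
  L0 @0x30[28] → 0x49007  P=1,RW=1,US=1,PS=0
  L1 @0x49[8] → 0x4D005  P=1,RW=0,US=1,PS=0
  ✗ PROTECTION_VIOLATION  [2 reads]

Entries read for #0: 2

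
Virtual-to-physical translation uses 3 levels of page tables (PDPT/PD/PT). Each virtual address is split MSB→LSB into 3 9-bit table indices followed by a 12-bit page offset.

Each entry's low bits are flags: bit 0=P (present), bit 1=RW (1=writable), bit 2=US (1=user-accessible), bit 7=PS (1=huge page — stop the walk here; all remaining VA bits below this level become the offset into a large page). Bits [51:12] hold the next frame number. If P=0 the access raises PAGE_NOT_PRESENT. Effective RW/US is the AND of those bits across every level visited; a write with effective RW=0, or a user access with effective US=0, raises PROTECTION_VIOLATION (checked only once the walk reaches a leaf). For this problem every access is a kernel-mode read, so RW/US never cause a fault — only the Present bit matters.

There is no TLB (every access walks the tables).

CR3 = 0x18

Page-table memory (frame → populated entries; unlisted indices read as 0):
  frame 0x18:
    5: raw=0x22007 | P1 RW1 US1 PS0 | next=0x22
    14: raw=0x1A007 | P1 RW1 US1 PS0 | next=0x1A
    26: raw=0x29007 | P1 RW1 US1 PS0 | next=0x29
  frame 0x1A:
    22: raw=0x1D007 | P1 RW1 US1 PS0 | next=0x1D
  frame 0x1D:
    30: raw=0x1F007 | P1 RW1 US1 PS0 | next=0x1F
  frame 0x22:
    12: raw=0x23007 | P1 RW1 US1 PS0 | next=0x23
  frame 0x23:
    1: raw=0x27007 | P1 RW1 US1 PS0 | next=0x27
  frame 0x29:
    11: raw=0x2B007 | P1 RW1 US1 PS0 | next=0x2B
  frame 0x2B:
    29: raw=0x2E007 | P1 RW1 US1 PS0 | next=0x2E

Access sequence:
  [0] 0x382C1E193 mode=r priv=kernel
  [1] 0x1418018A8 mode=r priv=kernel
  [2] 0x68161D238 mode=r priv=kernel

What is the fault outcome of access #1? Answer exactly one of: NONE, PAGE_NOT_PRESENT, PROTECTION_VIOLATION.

Trace:
#0 VA=0x382C1E193 (r,kernel):
  L0: frame=0x18 idx=14 entry=0x1A007 [P=1 RW=1 US=1 PS=0]
  L1: frame=0x1A idx=22 entry=0x1D007 [P=1 RW=1 US=1 PS=0]
  L2: frame=0x1D idx=30 entry=0x1F007 [P=1 RW=1 US=1 PS=0]
  ✓ 0x1F193  — 3 lookups
#1 VA=0x1418018A8 (r,kernel):
  L0: frame=0x18 idx=5 entry=0x22007 [P=1 RW=1 US=1 PS=0]
  L1: frame=0x22 idx=12 entry=0x23007 [P=1 RW=1 US=1 PS=0]
  L2: frame=0x23 idx=1 entry=0x27007 [P=1 RW=1 US=1 PS=0]
  ✓ 0x278A8  — 3 lookups
#2 VA=0x68161D238 (r,kernel):
  L0: frame=0x18 idx=26 entry=0x29007 [P=1 RW=1 US=1 PS=0]
  L1: frame=0x29 idx=11 entry=0x2B007 [P=1 RW=1 US=1 PS=0]
  L2: frame=0x2B idx=29 entry=0x2E007 [P=1 RW=1 US=1 PS=0]
  ✓ 0x2E238  — 3 lookups

Access #1 fault: NONE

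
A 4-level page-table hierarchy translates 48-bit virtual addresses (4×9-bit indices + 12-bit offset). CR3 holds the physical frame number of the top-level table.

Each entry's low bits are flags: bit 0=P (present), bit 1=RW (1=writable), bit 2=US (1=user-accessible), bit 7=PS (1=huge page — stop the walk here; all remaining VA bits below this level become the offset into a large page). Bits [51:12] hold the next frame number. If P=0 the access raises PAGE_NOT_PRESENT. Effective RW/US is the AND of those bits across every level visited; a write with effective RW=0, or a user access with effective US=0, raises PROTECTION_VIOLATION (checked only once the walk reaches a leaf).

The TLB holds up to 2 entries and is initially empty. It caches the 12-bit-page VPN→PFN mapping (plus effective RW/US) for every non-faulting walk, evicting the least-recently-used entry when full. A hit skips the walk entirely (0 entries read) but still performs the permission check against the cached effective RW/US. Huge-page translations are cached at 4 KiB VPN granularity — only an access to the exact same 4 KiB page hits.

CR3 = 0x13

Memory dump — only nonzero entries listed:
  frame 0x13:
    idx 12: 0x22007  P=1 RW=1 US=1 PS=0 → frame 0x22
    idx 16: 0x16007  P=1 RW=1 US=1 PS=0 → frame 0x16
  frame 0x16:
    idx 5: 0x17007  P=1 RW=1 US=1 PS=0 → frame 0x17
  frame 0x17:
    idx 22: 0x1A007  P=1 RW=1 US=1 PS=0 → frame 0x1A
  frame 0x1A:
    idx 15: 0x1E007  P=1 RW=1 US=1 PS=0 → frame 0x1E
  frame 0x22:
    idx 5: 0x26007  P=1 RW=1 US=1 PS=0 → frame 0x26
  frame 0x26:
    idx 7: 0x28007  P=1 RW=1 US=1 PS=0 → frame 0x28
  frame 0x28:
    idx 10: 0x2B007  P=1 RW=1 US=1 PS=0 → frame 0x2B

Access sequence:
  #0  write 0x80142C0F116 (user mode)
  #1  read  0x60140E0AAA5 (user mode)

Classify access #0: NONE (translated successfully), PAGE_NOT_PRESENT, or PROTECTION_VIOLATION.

Trace:
#0 VA=0x80142C0F116 (w,user):
  L0: frame=0x13 idx=16 entry=0x16007 [P=1 RW=1 US=1 PS=0]
  L1: frame=0x16 idx=5 entry=0x17007 [P=1 RW=1 US=1 PS=0]
  L2: frame=0x17 idx=22 entry=0x1A007 [P=1 RW=1 US=1 PS=0]
  L3: frame=0x1A idx=15 entry=0x1E007 [P=1 RW=1 US=1 PS=0]
  ⇒ phys 0x1E116  [4 reads]
#1 VA=0x60140E0AAA5 (r,user):
  L0: frame=0x13 idx=12 entry=0x22007 [P=1 RW=1 US=1 PS=0]
  L1: frame=0x22 idx=5 entry=0x26007 [P=1 RW=1 US=1 PS=0]
  L2: frame=0x26 idx=7 entry=0x28007 [P=1 RW=1 US=1 PS=0]
  L3: frame=0x28 idx=10 entry=0x2B007 [P=1 RW=1 US=1 PS=0]
  ⇒ phys 0x2BAA5  [4 reads]

Access #0 fault: NONE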